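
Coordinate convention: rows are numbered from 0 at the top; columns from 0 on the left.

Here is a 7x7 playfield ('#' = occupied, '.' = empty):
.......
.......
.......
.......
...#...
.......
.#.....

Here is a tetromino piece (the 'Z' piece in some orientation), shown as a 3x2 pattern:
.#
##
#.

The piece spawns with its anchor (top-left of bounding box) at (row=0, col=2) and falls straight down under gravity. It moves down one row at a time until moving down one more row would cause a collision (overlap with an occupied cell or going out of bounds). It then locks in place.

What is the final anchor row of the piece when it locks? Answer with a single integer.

Spawn at (row=0, col=2). Try each row:
  row 0: fits
  row 1: fits
  row 2: fits
  row 3: blocked -> lock at row 2

Answer: 2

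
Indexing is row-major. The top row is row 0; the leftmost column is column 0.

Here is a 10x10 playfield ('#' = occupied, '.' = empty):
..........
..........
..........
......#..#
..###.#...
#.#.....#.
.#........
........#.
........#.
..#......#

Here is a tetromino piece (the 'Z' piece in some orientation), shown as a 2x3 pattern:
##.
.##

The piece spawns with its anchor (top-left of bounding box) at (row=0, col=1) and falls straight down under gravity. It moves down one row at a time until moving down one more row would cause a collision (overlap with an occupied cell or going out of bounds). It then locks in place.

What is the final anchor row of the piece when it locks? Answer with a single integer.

Answer: 2

Derivation:
Spawn at (row=0, col=1). Try each row:
  row 0: fits
  row 1: fits
  row 2: fits
  row 3: blocked -> lock at row 2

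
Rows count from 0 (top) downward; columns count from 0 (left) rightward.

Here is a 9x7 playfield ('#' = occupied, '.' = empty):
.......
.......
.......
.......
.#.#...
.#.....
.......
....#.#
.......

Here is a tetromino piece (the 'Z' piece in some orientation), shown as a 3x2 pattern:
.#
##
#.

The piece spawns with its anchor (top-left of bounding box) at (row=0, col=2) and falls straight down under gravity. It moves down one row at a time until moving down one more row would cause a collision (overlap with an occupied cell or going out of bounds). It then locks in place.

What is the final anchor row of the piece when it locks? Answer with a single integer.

Answer: 2

Derivation:
Spawn at (row=0, col=2). Try each row:
  row 0: fits
  row 1: fits
  row 2: fits
  row 3: blocked -> lock at row 2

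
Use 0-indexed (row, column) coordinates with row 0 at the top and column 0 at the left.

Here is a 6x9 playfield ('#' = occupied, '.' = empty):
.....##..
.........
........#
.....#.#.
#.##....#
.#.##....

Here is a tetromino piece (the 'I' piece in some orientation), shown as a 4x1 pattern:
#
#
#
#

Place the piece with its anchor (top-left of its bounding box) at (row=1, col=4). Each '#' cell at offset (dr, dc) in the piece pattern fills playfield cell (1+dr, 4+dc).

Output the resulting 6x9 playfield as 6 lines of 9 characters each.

Fill (1+0,4+0) = (1,4)
Fill (1+1,4+0) = (2,4)
Fill (1+2,4+0) = (3,4)
Fill (1+3,4+0) = (4,4)

Answer: .....##..
....#....
....#...#
....##.#.
#.###...#
.#.##....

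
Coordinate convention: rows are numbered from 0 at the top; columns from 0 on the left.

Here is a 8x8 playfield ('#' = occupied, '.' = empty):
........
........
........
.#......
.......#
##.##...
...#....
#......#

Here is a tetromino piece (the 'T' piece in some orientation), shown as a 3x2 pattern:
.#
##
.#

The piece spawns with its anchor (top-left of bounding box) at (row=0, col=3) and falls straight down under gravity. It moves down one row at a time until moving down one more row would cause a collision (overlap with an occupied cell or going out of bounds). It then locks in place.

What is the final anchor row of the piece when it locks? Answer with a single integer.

Answer: 2

Derivation:
Spawn at (row=0, col=3). Try each row:
  row 0: fits
  row 1: fits
  row 2: fits
  row 3: blocked -> lock at row 2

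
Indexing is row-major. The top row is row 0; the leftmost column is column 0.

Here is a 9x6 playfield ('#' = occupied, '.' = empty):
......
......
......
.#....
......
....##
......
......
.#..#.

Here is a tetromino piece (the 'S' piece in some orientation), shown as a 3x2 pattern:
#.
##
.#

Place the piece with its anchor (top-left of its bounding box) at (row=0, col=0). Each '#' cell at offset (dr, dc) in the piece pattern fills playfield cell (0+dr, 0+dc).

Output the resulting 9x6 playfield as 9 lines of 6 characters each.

Fill (0+0,0+0) = (0,0)
Fill (0+1,0+0) = (1,0)
Fill (0+1,0+1) = (1,1)
Fill (0+2,0+1) = (2,1)

Answer: #.....
##....
.#....
.#....
......
....##
......
......
.#..#.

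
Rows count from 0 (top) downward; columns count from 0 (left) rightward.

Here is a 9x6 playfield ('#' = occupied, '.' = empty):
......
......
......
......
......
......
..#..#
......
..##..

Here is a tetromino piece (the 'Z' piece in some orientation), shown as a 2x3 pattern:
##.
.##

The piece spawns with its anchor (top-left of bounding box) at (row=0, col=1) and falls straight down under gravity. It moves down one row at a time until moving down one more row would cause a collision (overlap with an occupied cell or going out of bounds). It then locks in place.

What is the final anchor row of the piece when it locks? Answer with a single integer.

Spawn at (row=0, col=1). Try each row:
  row 0: fits
  row 1: fits
  row 2: fits
  row 3: fits
  row 4: fits
  row 5: blocked -> lock at row 4

Answer: 4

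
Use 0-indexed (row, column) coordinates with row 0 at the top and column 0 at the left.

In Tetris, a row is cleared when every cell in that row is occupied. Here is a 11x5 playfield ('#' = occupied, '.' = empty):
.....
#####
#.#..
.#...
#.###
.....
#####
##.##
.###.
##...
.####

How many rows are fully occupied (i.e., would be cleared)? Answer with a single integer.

Check each row:
  row 0: 5 empty cells -> not full
  row 1: 0 empty cells -> FULL (clear)
  row 2: 3 empty cells -> not full
  row 3: 4 empty cells -> not full
  row 4: 1 empty cell -> not full
  row 5: 5 empty cells -> not full
  row 6: 0 empty cells -> FULL (clear)
  row 7: 1 empty cell -> not full
  row 8: 2 empty cells -> not full
  row 9: 3 empty cells -> not full
  row 10: 1 empty cell -> not full
Total rows cleared: 2

Answer: 2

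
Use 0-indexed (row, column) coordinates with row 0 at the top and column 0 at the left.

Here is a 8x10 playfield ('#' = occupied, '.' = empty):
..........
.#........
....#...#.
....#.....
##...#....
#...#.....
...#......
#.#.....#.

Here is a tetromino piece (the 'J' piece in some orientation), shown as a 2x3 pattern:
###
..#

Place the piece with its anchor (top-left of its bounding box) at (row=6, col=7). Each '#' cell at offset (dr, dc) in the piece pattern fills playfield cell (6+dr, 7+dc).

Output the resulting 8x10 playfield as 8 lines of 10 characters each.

Answer: ..........
.#........
....#...#.
....#.....
##...#....
#...#.....
...#...###
#.#.....##

Derivation:
Fill (6+0,7+0) = (6,7)
Fill (6+0,7+1) = (6,8)
Fill (6+0,7+2) = (6,9)
Fill (6+1,7+2) = (7,9)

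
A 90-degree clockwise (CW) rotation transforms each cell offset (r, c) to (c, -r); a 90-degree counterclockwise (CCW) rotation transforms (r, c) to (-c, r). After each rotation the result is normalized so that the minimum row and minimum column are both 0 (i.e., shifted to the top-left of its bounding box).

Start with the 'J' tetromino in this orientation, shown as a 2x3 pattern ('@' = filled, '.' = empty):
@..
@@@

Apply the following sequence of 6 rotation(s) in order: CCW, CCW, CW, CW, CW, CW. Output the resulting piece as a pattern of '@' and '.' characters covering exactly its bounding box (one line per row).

Start:
@..
@@@
After rotation 1 (CCW):
.@
.@
@@
After rotation 2 (CCW):
@@@
..@
After rotation 3 (CW):
.@
.@
@@
After rotation 4 (CW):
@..
@@@
After rotation 5 (CW):
@@
@.
@.
After rotation 6 (CW):
@@@
..@

Answer: @@@
..@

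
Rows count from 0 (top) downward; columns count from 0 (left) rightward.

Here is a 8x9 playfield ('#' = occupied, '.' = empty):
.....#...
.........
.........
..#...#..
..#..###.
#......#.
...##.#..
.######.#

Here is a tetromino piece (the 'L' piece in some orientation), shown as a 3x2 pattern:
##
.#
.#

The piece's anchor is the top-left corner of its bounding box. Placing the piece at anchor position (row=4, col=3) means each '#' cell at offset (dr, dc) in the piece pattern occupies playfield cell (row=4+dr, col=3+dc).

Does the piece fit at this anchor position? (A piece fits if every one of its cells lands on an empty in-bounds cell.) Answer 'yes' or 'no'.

Answer: no

Derivation:
Check each piece cell at anchor (4, 3):
  offset (0,0) -> (4,3): empty -> OK
  offset (0,1) -> (4,4): empty -> OK
  offset (1,1) -> (5,4): empty -> OK
  offset (2,1) -> (6,4): occupied ('#') -> FAIL
All cells valid: no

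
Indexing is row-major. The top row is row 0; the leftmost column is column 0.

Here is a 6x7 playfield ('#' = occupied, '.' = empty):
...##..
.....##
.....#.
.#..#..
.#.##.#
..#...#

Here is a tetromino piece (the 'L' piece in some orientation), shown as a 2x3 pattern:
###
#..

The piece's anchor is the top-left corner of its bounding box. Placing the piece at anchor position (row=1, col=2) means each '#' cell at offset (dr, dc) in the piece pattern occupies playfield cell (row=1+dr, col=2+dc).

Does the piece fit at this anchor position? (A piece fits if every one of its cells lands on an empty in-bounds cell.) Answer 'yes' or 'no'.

Answer: yes

Derivation:
Check each piece cell at anchor (1, 2):
  offset (0,0) -> (1,2): empty -> OK
  offset (0,1) -> (1,3): empty -> OK
  offset (0,2) -> (1,4): empty -> OK
  offset (1,0) -> (2,2): empty -> OK
All cells valid: yes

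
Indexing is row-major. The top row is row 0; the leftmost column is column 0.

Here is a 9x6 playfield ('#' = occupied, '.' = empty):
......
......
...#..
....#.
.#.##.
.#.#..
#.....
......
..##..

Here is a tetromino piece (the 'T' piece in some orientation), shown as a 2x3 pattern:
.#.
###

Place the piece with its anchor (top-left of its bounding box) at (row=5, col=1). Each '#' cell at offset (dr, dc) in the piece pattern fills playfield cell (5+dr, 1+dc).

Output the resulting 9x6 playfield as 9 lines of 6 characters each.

Answer: ......
......
...#..
....#.
.#.##.
.###..
####..
......
..##..

Derivation:
Fill (5+0,1+1) = (5,2)
Fill (5+1,1+0) = (6,1)
Fill (5+1,1+1) = (6,2)
Fill (5+1,1+2) = (6,3)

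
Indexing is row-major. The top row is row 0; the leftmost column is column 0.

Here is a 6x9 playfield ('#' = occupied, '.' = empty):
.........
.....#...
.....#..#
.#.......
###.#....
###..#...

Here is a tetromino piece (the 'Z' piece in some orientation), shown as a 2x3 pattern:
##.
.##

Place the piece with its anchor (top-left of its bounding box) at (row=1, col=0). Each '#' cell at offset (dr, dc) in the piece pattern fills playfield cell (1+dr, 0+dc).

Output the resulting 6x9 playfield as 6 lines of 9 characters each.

Fill (1+0,0+0) = (1,0)
Fill (1+0,0+1) = (1,1)
Fill (1+1,0+1) = (2,1)
Fill (1+1,0+2) = (2,2)

Answer: .........
##...#...
.##..#..#
.#.......
###.#....
###..#...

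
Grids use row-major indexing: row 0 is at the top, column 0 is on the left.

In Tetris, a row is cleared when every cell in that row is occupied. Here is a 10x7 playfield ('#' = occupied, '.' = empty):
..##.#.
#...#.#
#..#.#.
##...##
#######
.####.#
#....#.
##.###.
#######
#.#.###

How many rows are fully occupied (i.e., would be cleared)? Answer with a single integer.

Check each row:
  row 0: 4 empty cells -> not full
  row 1: 4 empty cells -> not full
  row 2: 4 empty cells -> not full
  row 3: 3 empty cells -> not full
  row 4: 0 empty cells -> FULL (clear)
  row 5: 2 empty cells -> not full
  row 6: 5 empty cells -> not full
  row 7: 2 empty cells -> not full
  row 8: 0 empty cells -> FULL (clear)
  row 9: 2 empty cells -> not full
Total rows cleared: 2

Answer: 2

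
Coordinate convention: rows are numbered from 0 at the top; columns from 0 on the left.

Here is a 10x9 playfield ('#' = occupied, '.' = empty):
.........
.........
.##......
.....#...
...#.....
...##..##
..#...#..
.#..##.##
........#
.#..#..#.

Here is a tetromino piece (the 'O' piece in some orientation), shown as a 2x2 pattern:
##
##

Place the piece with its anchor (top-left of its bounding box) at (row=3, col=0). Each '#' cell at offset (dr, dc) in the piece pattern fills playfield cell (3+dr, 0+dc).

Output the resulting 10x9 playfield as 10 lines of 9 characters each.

Fill (3+0,0+0) = (3,0)
Fill (3+0,0+1) = (3,1)
Fill (3+1,0+0) = (4,0)
Fill (3+1,0+1) = (4,1)

Answer: .........
.........
.##......
##...#...
##.#.....
...##..##
..#...#..
.#..##.##
........#
.#..#..#.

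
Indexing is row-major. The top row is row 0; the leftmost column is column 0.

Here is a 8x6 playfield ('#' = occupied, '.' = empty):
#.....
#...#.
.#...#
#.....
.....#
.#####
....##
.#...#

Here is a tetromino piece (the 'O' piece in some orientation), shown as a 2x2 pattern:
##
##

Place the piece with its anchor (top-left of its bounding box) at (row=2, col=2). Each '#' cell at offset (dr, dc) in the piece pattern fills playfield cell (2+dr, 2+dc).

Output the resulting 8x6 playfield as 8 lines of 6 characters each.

Fill (2+0,2+0) = (2,2)
Fill (2+0,2+1) = (2,3)
Fill (2+1,2+0) = (3,2)
Fill (2+1,2+1) = (3,3)

Answer: #.....
#...#.
.###.#
#.##..
.....#
.#####
....##
.#...#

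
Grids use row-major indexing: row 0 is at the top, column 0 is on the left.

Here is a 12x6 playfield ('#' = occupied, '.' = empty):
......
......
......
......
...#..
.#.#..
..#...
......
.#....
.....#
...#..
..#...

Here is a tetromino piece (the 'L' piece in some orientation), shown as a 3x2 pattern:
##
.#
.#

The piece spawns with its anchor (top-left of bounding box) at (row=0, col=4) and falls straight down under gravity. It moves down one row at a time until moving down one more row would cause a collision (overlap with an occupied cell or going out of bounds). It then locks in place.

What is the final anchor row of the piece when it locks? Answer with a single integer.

Answer: 6

Derivation:
Spawn at (row=0, col=4). Try each row:
  row 0: fits
  row 1: fits
  row 2: fits
  row 3: fits
  row 4: fits
  row 5: fits
  row 6: fits
  row 7: blocked -> lock at row 6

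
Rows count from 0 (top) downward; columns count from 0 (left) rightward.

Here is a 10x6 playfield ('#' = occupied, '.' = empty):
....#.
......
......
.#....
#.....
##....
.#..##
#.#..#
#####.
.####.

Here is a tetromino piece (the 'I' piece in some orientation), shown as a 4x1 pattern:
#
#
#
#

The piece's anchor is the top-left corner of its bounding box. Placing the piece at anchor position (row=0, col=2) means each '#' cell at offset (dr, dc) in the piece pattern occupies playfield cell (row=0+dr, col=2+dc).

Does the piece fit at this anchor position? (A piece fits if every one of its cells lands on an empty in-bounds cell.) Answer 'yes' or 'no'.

Answer: yes

Derivation:
Check each piece cell at anchor (0, 2):
  offset (0,0) -> (0,2): empty -> OK
  offset (1,0) -> (1,2): empty -> OK
  offset (2,0) -> (2,2): empty -> OK
  offset (3,0) -> (3,2): empty -> OK
All cells valid: yes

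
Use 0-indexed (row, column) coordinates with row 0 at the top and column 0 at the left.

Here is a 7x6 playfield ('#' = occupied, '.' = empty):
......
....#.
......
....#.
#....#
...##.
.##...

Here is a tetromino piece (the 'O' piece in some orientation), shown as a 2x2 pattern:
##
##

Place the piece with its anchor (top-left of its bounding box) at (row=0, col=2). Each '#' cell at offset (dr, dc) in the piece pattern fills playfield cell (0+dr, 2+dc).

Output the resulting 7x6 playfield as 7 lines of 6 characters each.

Answer: ..##..
..###.
......
....#.
#....#
...##.
.##...

Derivation:
Fill (0+0,2+0) = (0,2)
Fill (0+0,2+1) = (0,3)
Fill (0+1,2+0) = (1,2)
Fill (0+1,2+1) = (1,3)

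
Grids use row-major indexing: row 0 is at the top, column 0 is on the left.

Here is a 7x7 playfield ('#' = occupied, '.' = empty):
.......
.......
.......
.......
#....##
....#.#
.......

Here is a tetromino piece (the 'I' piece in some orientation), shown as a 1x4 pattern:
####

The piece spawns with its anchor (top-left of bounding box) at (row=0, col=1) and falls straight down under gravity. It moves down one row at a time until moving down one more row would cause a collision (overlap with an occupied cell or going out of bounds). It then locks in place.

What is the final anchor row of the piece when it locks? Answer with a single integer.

Spawn at (row=0, col=1). Try each row:
  row 0: fits
  row 1: fits
  row 2: fits
  row 3: fits
  row 4: fits
  row 5: blocked -> lock at row 4

Answer: 4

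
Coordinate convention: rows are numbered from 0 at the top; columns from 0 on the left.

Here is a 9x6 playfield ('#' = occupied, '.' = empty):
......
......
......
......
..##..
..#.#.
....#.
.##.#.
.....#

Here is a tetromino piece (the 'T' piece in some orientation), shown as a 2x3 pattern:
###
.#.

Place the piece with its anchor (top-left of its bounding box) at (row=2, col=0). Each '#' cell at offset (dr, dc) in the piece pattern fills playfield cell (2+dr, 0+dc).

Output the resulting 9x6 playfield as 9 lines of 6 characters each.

Fill (2+0,0+0) = (2,0)
Fill (2+0,0+1) = (2,1)
Fill (2+0,0+2) = (2,2)
Fill (2+1,0+1) = (3,1)

Answer: ......
......
###...
.#....
..##..
..#.#.
....#.
.##.#.
.....#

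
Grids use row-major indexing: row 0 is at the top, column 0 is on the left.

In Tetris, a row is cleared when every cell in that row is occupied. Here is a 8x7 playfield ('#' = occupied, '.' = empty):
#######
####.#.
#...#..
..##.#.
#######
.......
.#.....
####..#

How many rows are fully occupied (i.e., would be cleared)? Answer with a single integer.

Check each row:
  row 0: 0 empty cells -> FULL (clear)
  row 1: 2 empty cells -> not full
  row 2: 5 empty cells -> not full
  row 3: 4 empty cells -> not full
  row 4: 0 empty cells -> FULL (clear)
  row 5: 7 empty cells -> not full
  row 6: 6 empty cells -> not full
  row 7: 2 empty cells -> not full
Total rows cleared: 2

Answer: 2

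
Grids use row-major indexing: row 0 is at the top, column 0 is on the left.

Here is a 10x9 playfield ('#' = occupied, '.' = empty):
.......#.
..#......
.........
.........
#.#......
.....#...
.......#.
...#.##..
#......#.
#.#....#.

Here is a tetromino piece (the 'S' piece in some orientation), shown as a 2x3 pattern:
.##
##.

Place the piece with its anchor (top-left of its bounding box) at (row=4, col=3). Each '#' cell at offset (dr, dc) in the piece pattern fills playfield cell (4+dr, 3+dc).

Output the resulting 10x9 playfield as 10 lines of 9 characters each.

Fill (4+0,3+1) = (4,4)
Fill (4+0,3+2) = (4,5)
Fill (4+1,3+0) = (5,3)
Fill (4+1,3+1) = (5,4)

Answer: .......#.
..#......
.........
.........
#.#.##...
...###...
.......#.
...#.##..
#......#.
#.#....#.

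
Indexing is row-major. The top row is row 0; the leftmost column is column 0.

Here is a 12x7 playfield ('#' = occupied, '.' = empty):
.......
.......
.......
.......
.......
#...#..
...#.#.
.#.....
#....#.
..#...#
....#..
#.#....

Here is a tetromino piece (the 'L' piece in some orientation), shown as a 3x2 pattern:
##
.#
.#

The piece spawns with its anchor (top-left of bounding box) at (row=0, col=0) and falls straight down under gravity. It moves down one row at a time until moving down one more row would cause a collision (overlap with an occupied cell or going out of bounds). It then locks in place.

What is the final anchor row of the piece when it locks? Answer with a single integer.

Answer: 4

Derivation:
Spawn at (row=0, col=0). Try each row:
  row 0: fits
  row 1: fits
  row 2: fits
  row 3: fits
  row 4: fits
  row 5: blocked -> lock at row 4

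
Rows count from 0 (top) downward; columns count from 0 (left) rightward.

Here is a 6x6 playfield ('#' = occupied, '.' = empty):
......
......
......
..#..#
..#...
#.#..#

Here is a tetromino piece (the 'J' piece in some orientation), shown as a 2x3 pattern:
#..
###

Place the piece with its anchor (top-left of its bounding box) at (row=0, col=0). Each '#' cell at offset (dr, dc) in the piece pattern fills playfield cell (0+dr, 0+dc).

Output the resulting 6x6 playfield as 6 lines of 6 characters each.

Answer: #.....
###...
......
..#..#
..#...
#.#..#

Derivation:
Fill (0+0,0+0) = (0,0)
Fill (0+1,0+0) = (1,0)
Fill (0+1,0+1) = (1,1)
Fill (0+1,0+2) = (1,2)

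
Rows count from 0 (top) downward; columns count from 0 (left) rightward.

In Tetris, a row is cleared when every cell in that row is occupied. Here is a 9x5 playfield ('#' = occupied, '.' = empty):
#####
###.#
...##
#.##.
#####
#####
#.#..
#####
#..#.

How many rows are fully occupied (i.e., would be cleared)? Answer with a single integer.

Answer: 4

Derivation:
Check each row:
  row 0: 0 empty cells -> FULL (clear)
  row 1: 1 empty cell -> not full
  row 2: 3 empty cells -> not full
  row 3: 2 empty cells -> not full
  row 4: 0 empty cells -> FULL (clear)
  row 5: 0 empty cells -> FULL (clear)
  row 6: 3 empty cells -> not full
  row 7: 0 empty cells -> FULL (clear)
  row 8: 3 empty cells -> not full
Total rows cleared: 4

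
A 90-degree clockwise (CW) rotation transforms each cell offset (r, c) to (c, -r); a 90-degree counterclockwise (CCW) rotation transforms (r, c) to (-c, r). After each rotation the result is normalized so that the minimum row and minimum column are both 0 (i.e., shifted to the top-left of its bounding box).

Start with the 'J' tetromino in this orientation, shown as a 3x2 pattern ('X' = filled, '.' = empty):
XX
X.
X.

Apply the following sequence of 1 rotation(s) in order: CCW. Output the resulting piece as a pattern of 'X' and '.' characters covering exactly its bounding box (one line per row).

Start:
XX
X.
X.
After rotation 1 (CCW):
X..
XXX

Answer: X..
XXX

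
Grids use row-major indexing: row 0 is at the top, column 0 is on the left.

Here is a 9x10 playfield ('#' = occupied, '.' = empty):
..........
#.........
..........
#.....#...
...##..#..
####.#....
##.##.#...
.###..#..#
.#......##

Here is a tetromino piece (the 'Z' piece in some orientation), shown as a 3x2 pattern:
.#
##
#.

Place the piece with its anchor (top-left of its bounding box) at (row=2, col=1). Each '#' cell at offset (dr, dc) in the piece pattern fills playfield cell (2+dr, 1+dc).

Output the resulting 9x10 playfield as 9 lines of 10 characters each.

Fill (2+0,1+1) = (2,2)
Fill (2+1,1+0) = (3,1)
Fill (2+1,1+1) = (3,2)
Fill (2+2,1+0) = (4,1)

Answer: ..........
#.........
..#.......
###...#...
.#.##..#..
####.#....
##.##.#...
.###..#..#
.#......##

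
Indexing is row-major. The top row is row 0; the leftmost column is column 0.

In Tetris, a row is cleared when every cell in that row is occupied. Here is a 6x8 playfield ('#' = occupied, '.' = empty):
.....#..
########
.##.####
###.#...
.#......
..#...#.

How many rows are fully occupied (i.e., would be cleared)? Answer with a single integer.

Check each row:
  row 0: 7 empty cells -> not full
  row 1: 0 empty cells -> FULL (clear)
  row 2: 2 empty cells -> not full
  row 3: 4 empty cells -> not full
  row 4: 7 empty cells -> not full
  row 5: 6 empty cells -> not full
Total rows cleared: 1

Answer: 1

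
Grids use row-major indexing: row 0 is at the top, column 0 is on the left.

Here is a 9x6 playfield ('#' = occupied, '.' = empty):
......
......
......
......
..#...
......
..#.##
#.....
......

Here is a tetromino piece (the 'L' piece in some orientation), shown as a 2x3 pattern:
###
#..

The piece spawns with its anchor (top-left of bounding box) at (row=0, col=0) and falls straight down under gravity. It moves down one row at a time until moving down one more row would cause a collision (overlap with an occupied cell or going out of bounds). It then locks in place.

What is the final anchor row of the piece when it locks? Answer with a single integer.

Answer: 3

Derivation:
Spawn at (row=0, col=0). Try each row:
  row 0: fits
  row 1: fits
  row 2: fits
  row 3: fits
  row 4: blocked -> lock at row 3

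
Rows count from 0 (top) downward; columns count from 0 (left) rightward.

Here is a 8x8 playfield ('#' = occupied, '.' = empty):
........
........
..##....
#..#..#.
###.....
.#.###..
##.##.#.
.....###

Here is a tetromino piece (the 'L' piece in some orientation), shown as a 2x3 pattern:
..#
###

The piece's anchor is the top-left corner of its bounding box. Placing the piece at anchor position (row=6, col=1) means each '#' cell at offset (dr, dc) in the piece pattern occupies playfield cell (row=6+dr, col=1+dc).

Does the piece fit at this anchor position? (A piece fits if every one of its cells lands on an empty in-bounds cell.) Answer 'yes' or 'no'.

Check each piece cell at anchor (6, 1):
  offset (0,2) -> (6,3): occupied ('#') -> FAIL
  offset (1,0) -> (7,1): empty -> OK
  offset (1,1) -> (7,2): empty -> OK
  offset (1,2) -> (7,3): empty -> OK
All cells valid: no

Answer: no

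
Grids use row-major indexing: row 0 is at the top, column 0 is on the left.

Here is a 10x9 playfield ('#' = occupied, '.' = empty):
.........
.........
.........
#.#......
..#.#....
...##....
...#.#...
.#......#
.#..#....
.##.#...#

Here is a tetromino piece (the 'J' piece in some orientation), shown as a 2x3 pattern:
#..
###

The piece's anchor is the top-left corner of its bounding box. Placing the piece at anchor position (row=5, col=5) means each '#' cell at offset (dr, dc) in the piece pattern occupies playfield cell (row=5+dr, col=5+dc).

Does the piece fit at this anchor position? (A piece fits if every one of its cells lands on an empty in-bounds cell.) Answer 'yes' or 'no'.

Answer: no

Derivation:
Check each piece cell at anchor (5, 5):
  offset (0,0) -> (5,5): empty -> OK
  offset (1,0) -> (6,5): occupied ('#') -> FAIL
  offset (1,1) -> (6,6): empty -> OK
  offset (1,2) -> (6,7): empty -> OK
All cells valid: no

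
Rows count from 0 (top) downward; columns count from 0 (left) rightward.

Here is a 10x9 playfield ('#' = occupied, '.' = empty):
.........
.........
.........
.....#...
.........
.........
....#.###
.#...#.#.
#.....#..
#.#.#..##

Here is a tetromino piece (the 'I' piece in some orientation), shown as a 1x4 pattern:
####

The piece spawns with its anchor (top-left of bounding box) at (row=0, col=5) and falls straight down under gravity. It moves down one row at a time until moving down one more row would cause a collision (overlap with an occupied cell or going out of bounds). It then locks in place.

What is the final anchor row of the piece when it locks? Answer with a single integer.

Answer: 2

Derivation:
Spawn at (row=0, col=5). Try each row:
  row 0: fits
  row 1: fits
  row 2: fits
  row 3: blocked -> lock at row 2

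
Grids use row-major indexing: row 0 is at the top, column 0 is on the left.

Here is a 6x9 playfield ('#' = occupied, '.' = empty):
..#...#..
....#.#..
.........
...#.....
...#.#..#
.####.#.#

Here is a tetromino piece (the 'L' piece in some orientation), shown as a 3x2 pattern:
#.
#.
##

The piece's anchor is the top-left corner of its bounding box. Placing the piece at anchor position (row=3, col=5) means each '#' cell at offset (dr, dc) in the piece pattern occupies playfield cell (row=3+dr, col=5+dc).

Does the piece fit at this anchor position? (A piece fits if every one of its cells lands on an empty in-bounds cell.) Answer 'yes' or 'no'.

Answer: no

Derivation:
Check each piece cell at anchor (3, 5):
  offset (0,0) -> (3,5): empty -> OK
  offset (1,0) -> (4,5): occupied ('#') -> FAIL
  offset (2,0) -> (5,5): empty -> OK
  offset (2,1) -> (5,6): occupied ('#') -> FAIL
All cells valid: no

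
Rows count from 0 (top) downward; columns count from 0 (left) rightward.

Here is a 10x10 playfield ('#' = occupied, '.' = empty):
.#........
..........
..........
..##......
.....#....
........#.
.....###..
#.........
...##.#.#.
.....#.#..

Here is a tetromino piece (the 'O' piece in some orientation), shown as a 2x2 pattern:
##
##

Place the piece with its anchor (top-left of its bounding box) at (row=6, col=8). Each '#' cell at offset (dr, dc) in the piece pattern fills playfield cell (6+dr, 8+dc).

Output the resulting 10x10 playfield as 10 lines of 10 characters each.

Answer: .#........
..........
..........
..##......
.....#....
........#.
.....#####
#.......##
...##.#.#.
.....#.#..

Derivation:
Fill (6+0,8+0) = (6,8)
Fill (6+0,8+1) = (6,9)
Fill (6+1,8+0) = (7,8)
Fill (6+1,8+1) = (7,9)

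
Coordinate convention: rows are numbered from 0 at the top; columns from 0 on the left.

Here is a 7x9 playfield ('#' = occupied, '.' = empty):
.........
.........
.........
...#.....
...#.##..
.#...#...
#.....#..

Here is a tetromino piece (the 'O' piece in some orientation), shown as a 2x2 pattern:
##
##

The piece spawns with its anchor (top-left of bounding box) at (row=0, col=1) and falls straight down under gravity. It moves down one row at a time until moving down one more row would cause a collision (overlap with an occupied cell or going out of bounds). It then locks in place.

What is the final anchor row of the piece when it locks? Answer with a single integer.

Answer: 3

Derivation:
Spawn at (row=0, col=1). Try each row:
  row 0: fits
  row 1: fits
  row 2: fits
  row 3: fits
  row 4: blocked -> lock at row 3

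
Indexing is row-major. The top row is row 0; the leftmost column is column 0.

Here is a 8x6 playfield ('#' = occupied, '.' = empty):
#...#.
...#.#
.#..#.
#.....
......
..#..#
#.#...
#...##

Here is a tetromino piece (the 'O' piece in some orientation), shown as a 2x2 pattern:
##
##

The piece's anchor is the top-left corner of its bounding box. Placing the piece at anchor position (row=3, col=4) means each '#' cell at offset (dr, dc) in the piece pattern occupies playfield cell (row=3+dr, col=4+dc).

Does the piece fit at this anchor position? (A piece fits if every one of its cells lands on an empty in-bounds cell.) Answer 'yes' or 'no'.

Answer: yes

Derivation:
Check each piece cell at anchor (3, 4):
  offset (0,0) -> (3,4): empty -> OK
  offset (0,1) -> (3,5): empty -> OK
  offset (1,0) -> (4,4): empty -> OK
  offset (1,1) -> (4,5): empty -> OK
All cells valid: yes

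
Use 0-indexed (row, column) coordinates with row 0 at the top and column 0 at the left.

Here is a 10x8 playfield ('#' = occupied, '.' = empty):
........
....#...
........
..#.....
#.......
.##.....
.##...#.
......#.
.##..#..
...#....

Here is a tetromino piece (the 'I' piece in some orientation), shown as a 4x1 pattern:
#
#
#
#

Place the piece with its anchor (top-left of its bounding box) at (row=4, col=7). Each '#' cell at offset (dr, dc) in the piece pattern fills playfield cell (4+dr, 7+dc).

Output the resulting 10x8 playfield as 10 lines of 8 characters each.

Answer: ........
....#...
........
..#.....
#......#
.##....#
.##...##
......##
.##..#..
...#....

Derivation:
Fill (4+0,7+0) = (4,7)
Fill (4+1,7+0) = (5,7)
Fill (4+2,7+0) = (6,7)
Fill (4+3,7+0) = (7,7)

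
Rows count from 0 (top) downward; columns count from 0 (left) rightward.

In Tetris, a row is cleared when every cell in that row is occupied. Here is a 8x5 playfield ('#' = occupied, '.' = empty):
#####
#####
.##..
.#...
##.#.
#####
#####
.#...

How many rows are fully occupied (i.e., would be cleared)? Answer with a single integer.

Check each row:
  row 0: 0 empty cells -> FULL (clear)
  row 1: 0 empty cells -> FULL (clear)
  row 2: 3 empty cells -> not full
  row 3: 4 empty cells -> not full
  row 4: 2 empty cells -> not full
  row 5: 0 empty cells -> FULL (clear)
  row 6: 0 empty cells -> FULL (clear)
  row 7: 4 empty cells -> not full
Total rows cleared: 4

Answer: 4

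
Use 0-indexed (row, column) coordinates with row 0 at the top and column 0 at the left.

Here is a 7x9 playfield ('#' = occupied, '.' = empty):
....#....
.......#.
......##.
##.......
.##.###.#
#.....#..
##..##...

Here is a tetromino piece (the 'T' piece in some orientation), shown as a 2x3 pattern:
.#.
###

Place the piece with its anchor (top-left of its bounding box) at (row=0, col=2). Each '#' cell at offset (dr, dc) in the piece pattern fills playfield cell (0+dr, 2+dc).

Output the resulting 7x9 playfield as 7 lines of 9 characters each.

Fill (0+0,2+1) = (0,3)
Fill (0+1,2+0) = (1,2)
Fill (0+1,2+1) = (1,3)
Fill (0+1,2+2) = (1,4)

Answer: ...##....
..###..#.
......##.
##.......
.##.###.#
#.....#..
##..##...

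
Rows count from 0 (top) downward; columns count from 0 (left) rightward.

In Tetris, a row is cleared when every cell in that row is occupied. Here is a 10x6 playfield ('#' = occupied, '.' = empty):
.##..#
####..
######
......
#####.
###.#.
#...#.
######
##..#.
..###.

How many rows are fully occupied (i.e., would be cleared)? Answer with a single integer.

Answer: 2

Derivation:
Check each row:
  row 0: 3 empty cells -> not full
  row 1: 2 empty cells -> not full
  row 2: 0 empty cells -> FULL (clear)
  row 3: 6 empty cells -> not full
  row 4: 1 empty cell -> not full
  row 5: 2 empty cells -> not full
  row 6: 4 empty cells -> not full
  row 7: 0 empty cells -> FULL (clear)
  row 8: 3 empty cells -> not full
  row 9: 3 empty cells -> not full
Total rows cleared: 2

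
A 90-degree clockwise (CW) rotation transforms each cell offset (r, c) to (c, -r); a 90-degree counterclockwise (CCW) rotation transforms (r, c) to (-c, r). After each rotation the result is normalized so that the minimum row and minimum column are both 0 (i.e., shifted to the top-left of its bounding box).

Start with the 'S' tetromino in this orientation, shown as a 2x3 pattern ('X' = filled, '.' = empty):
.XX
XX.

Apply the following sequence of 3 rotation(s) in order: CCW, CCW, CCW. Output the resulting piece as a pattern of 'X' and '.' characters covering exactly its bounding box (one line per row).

Answer: X.
XX
.X

Derivation:
Start:
.XX
XX.
After rotation 1 (CCW):
X.
XX
.X
After rotation 2 (CCW):
.XX
XX.
After rotation 3 (CCW):
X.
XX
.X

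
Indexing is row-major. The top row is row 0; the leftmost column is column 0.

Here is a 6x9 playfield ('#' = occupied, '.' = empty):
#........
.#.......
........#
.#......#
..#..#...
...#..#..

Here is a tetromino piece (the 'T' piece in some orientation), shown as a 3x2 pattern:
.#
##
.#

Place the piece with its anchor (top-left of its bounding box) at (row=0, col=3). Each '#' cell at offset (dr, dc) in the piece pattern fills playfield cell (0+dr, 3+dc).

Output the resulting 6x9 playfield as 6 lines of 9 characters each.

Fill (0+0,3+1) = (0,4)
Fill (0+1,3+0) = (1,3)
Fill (0+1,3+1) = (1,4)
Fill (0+2,3+1) = (2,4)

Answer: #...#....
.#.##....
....#...#
.#......#
..#..#...
...#..#..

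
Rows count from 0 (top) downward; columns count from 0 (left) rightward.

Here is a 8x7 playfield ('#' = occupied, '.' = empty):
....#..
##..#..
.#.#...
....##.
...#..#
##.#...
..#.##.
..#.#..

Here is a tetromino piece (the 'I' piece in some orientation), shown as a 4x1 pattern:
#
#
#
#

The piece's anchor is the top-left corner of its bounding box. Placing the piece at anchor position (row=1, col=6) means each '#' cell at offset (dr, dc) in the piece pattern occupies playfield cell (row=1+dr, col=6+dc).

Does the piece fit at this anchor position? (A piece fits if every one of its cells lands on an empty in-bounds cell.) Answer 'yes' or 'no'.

Check each piece cell at anchor (1, 6):
  offset (0,0) -> (1,6): empty -> OK
  offset (1,0) -> (2,6): empty -> OK
  offset (2,0) -> (3,6): empty -> OK
  offset (3,0) -> (4,6): occupied ('#') -> FAIL
All cells valid: no

Answer: no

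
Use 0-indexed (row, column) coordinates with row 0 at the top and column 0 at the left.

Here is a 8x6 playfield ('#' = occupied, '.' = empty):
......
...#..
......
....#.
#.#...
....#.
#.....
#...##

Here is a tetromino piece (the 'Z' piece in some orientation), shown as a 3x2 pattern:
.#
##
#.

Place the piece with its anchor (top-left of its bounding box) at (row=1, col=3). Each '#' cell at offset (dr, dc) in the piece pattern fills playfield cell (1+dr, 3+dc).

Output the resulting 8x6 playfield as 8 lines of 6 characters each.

Fill (1+0,3+1) = (1,4)
Fill (1+1,3+0) = (2,3)
Fill (1+1,3+1) = (2,4)
Fill (1+2,3+0) = (3,3)

Answer: ......
...##.
...##.
...##.
#.#...
....#.
#.....
#...##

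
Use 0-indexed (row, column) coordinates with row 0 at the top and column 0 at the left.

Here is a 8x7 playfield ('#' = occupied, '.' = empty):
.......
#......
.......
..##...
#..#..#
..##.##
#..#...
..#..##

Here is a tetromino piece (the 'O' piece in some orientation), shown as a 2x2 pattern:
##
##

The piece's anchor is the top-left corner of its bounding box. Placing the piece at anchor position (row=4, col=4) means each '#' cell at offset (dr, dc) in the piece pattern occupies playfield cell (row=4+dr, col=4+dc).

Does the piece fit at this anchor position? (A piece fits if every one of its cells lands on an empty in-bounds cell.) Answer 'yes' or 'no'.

Answer: no

Derivation:
Check each piece cell at anchor (4, 4):
  offset (0,0) -> (4,4): empty -> OK
  offset (0,1) -> (4,5): empty -> OK
  offset (1,0) -> (5,4): empty -> OK
  offset (1,1) -> (5,5): occupied ('#') -> FAIL
All cells valid: no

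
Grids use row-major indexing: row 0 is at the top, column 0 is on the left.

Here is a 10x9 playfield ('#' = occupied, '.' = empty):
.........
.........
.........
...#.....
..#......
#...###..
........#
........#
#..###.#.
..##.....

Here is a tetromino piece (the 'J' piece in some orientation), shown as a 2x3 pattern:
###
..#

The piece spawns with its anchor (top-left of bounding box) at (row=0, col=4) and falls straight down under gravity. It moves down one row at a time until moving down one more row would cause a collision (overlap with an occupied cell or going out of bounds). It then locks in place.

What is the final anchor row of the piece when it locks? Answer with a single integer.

Spawn at (row=0, col=4). Try each row:
  row 0: fits
  row 1: fits
  row 2: fits
  row 3: fits
  row 4: blocked -> lock at row 3

Answer: 3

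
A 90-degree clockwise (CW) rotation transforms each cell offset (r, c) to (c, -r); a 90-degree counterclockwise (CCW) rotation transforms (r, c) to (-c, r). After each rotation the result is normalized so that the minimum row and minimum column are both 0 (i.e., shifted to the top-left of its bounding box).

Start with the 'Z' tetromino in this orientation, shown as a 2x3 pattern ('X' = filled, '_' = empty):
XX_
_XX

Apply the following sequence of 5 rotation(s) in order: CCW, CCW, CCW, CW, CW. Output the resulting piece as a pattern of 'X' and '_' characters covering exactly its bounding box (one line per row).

Start:
XX_
_XX
After rotation 1 (CCW):
_X
XX
X_
After rotation 2 (CCW):
XX_
_XX
After rotation 3 (CCW):
_X
XX
X_
After rotation 4 (CW):
XX_
_XX
After rotation 5 (CW):
_X
XX
X_

Answer: _X
XX
X_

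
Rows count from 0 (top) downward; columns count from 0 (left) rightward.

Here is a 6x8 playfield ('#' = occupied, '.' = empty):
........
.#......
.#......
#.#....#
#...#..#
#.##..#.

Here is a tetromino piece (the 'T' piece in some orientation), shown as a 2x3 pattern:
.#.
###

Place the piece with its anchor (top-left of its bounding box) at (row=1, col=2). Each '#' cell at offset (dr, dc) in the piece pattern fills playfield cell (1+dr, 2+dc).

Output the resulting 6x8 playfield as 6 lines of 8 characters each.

Answer: ........
.#.#....
.####...
#.#....#
#...#..#
#.##..#.

Derivation:
Fill (1+0,2+1) = (1,3)
Fill (1+1,2+0) = (2,2)
Fill (1+1,2+1) = (2,3)
Fill (1+1,2+2) = (2,4)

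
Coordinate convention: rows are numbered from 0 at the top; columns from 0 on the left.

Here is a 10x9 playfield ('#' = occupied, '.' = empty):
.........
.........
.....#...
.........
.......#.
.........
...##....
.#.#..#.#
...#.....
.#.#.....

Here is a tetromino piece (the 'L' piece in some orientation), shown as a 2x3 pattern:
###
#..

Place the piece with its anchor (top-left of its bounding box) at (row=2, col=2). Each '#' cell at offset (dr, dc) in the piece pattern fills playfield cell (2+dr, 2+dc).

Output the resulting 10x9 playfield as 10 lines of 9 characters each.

Fill (2+0,2+0) = (2,2)
Fill (2+0,2+1) = (2,3)
Fill (2+0,2+2) = (2,4)
Fill (2+1,2+0) = (3,2)

Answer: .........
.........
..####...
..#......
.......#.
.........
...##....
.#.#..#.#
...#.....
.#.#.....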